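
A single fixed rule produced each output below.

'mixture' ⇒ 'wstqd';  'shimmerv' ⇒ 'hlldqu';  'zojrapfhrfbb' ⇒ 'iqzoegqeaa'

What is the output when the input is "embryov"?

The pattern: delete the first 2 characters, then shift every letter 1 place backward in the alphabet (wrapping around).
Applying that to "embryov" gives "aqxnu".
(Check on "mixture": → "xture" → "wstqd" ✓)

aqxnu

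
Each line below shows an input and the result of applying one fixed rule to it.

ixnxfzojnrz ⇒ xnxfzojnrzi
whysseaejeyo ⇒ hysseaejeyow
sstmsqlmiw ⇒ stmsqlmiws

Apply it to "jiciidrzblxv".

What's happening: move the first character to the end.
On "jiciidrzblxv" that produces "iciidrzblxvj".

iciidrzblxvj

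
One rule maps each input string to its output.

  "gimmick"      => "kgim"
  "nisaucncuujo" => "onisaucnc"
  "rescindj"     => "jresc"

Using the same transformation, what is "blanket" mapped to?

What's happening: move the last character to the front, then delete the last 3 characters.
Starting from "blanket": after the first operation, "tblanke"; after the second, "tbla".

tbla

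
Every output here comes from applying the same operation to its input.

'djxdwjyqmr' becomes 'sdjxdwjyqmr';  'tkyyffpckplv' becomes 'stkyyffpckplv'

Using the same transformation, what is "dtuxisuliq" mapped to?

sdtuxisuliq

The pattern: prepend "s".
Applying that to "dtuxisuliq" gives "sdtuxisuliq".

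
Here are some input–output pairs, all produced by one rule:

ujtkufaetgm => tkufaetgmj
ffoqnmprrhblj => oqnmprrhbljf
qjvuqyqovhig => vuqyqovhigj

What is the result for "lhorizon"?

orizonh

What's happening: delete the first character, then move the first character to the end.
For "lhorizon", step one produces "horizon"; step two turns that into "orizonh".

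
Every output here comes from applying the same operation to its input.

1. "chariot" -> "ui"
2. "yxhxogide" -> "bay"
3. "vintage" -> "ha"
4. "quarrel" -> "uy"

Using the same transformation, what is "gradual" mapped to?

Each output is the input with this applied: keep one character in every 3, starting at position 3 (positions 3rd, 6th, 9th, ...), then shift every letter 6 places backward in the alphabet (wrapping around).
So "gradual" becomes "uu".

uu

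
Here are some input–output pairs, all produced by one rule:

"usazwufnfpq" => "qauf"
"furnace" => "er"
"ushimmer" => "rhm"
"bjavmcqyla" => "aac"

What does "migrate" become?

eg

The transformation: move the last 2 characters to the front (rotate right by 2), then keep one character in every 3, starting at position 2 (positions 2nd, 5th, 8th, ...).
For "migrate", step one produces "temigra"; step two turns that into "eg".
(Check on "bjavmcqyla": → "labjavmcqy" → "aac" ✓)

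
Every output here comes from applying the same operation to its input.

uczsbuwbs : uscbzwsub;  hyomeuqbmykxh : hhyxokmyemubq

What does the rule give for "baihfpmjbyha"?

baahiyhbfjpm

Rule — take characters alternately from the front and the back (1st, last, 2nd, 2nd-last, ...).
Doing the same to "baihfpmjbyha": "baahiyhbfjpm".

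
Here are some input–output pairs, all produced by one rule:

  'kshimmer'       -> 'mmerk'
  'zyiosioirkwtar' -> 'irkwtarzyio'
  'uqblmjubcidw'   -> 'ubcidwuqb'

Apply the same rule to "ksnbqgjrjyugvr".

rjyugvrksnb

The rule is to swap the front and back halves of the string, then delete the last 3 characters.
On "ksnbqgjrjyugvr": the first step gives "rjyugvrksnbqgj", and the second then gives "rjyugvrksnb".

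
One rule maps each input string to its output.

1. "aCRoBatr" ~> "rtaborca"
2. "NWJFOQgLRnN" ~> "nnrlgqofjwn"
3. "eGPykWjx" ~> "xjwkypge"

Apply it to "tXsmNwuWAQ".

qawuwnmsxt

The pattern: reverse the string, then convert every letter to lowercase.
Applying both steps to "tXsmNwuWAQ": "QAWuwNmsXt", then "qawuwnmsxt".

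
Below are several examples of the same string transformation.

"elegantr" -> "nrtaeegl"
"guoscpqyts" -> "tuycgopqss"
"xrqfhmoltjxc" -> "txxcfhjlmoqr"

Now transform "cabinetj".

The transformation: sort the characters into alphabetical order, then move the last 3 characters to the front (rotate right by 3).
Starting from "cabinetj": after the first operation, "abceijnt"; after the second, "jntabcei".
(Check on "elegantr": → "aeeglnrt" → "nrtaeegl" ✓)

jntabcei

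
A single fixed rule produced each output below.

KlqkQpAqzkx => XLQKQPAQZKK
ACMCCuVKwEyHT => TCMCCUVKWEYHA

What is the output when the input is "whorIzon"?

NHORIZOW

Looking at the pairs, the operation is to swap the first and last characters, then convert every letter to uppercase.
Working it through for "whorIzon": intermediate "nhorIzow", final "NHORIZOW".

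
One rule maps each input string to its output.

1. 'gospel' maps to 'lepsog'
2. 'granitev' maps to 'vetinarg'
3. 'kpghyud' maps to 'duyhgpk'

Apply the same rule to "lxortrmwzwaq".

In each case the input is transformed by: reverse the string.
So "lxortrmwzwaq" becomes "qawzwmrtroxl".

qawzwmrtroxl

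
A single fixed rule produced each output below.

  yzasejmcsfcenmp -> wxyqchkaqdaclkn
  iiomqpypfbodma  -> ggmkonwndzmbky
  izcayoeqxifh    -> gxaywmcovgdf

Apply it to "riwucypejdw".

pgusawnchbu

Each output is the input with this applied: shift every letter 2 places backward in the alphabet (wrapping around).
So "riwucypejdw" becomes "pgusawnchbu".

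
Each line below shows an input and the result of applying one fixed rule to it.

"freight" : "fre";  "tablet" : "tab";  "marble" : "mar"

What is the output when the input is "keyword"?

Each output is the input with this applied: keep only the first 3 characters.
On "keyword" that produces "key".

key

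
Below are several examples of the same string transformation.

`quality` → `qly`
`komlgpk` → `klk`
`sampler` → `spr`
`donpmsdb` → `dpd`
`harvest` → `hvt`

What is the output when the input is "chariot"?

crt

The transformation: keep one character in every 3, starting at position 1 (positions 1st, 4th, 7th, ...).
For "chariot" the result is "crt".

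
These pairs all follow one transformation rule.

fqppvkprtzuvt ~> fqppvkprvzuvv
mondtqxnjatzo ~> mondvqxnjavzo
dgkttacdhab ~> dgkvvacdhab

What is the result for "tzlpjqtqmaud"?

Looking at the pairs, the operation is to replace every "t" with "v".
Doing the same to "tzlpjqtqmaud": "vzlpjqvqmaud".

vzlpjqvqmaud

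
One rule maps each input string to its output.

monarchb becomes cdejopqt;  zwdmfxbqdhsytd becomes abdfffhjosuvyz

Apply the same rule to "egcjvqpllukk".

The transformation: shift every letter 2 places forward in the alphabet (wrapping around), then sort the characters into alphabetical order.
Working it through for "egcjvqpllukk": intermediate "gielxsrnnwmm", final "egilmmnnrswx".

egilmmnnrswx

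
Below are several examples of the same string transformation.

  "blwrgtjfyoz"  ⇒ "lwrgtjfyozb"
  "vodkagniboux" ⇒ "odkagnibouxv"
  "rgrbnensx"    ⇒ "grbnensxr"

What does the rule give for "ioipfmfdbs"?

The pattern: move the first character to the end.
Doing the same to "ioipfmfdbs": "oipfmfdbsi".

oipfmfdbsi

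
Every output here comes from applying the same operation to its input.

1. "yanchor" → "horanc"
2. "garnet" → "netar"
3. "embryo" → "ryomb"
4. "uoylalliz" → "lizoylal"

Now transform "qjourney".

neyjour

Rule — delete the first character, then move the last 3 characters to the front (rotate right by 3).
Working it through for "qjourney": intermediate "journey", final "neyjour".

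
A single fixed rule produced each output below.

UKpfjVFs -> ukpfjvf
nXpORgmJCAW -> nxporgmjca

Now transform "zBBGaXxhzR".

zbbgaxxhz

The transformation: delete the last character, then convert every letter to lowercase.
Starting from "zBBGaXxhzR": after the first operation, "zBBGaXxhz"; after the second, "zbbgaxxhz".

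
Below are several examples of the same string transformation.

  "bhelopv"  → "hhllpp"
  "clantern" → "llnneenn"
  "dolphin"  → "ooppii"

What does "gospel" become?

Looking at the pairs, the operation is to keep every other character starting from the second (positions 2nd, 4th, 6th, ...), then double every character.
For "gospel", step one produces "opl"; step two turns that into "ooppll".

ooppll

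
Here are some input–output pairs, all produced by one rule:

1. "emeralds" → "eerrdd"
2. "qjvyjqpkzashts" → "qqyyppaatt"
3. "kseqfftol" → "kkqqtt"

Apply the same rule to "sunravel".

The transformation: keep one character in every 3, starting at position 1 (positions 1st, 4th, 7th, ...), then double every character.
Starting from "sunravel": after the first operation, "sre"; after the second, "ssrree".
(Check on "qjvyjqpkzashts": → "qypat" → "qqyyppaatt" ✓)

ssrree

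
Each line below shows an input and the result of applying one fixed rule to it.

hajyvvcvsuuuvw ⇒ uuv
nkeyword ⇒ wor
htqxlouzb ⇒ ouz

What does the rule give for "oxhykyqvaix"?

Rule — move the last character to the front, then keep only the last 3 characters.
"oxhykyqvaix" → "xoxhykyqvai" → "vai".

vai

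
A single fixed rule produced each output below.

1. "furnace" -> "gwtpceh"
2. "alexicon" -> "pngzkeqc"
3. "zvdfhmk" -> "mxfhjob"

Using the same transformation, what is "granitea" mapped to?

Rule — shift every letter 2 places forward in the alphabet (wrapping around), then swap the first and last characters.
Applying both steps to "granitea": "itcpkvgc", then "ctcpkvgi".

ctcpkvgi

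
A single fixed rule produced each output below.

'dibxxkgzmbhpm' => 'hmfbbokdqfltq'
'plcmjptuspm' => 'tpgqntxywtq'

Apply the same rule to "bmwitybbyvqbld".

fqamxcffczufph

Each output is the input with this applied: shift every letter 4 places forward in the alphabet (wrapping around).
So "bmwitybbyvqbld" becomes "fqamxcffczufph".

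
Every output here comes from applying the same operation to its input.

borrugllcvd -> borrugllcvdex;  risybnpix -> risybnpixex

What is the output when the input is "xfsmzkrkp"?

xfsmzkrkpex

In each case the input is transformed by: append "ex".
Applying that to "xfsmzkrkp" gives "xfsmzkrkpex".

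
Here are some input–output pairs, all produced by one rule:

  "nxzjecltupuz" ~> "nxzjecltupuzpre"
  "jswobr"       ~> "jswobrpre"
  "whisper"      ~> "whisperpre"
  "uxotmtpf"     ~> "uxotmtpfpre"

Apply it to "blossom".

In each case the input is transformed by: append "pre".
For "blossom" the result is "blossompre".

blossompre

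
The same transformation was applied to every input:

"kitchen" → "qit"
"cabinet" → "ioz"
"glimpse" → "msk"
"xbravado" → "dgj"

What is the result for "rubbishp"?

xhn

The transformation: shift every letter 6 places forward in the alphabet (wrapping around), then keep one character in every 3, starting at position 1 (positions 1st, 4th, 7th, ...).
For "rubbishp", step one produces "xahhoynv"; step two turns that into "xhn".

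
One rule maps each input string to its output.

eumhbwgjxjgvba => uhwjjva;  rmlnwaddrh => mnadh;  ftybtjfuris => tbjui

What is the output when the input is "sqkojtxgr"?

Rule — keep every other character starting from the second (positions 2nd, 4th, 6th, ...).
"sqkojtxgr" → "qotg".

qotg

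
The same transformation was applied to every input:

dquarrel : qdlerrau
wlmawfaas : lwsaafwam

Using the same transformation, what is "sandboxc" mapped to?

ascxobdn

Rule — move the first 2 characters to the end (rotate left by 2), then reverse the string.
Starting from "sandboxc": after the first operation, "ndboxcsa"; after the second, "ascxobdn".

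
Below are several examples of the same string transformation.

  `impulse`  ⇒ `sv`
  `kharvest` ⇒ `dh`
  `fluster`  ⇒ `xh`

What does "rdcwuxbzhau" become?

fak

Each output is the input with this applied: keep one character in every 3, starting at position 3 (positions 3rd, 6th, 9th, ...), then shift every letter 3 places forward in the alphabet (wrapping around).
Applying both steps to "rdcwuxbzhau": "cxh", then "fak".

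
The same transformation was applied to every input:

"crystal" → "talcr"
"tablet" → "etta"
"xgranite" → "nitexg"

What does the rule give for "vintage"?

agevi

In each case the input is transformed by: move the first 2 characters to the end (rotate left by 2), then delete the first 2 characters.
On "vintage" that produces "agevi".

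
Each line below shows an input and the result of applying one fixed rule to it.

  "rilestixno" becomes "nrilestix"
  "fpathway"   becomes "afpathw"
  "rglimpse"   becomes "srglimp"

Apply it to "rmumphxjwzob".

ormumphxjwz

In each case the input is transformed by: delete the last character, then move the last character to the front.
Doing the same to "rmumphxjwzob": "ormumphxjwz".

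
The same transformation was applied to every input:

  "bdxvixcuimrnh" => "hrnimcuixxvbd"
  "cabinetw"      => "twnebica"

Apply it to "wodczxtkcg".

Rule — swap each adjacent pair of characters (1↔2, 3↔4, ...), then reverse the string.
On "wodczxtkcg": the first step gives "owcdxzktgc", and the second then gives "cgtkzxdcwo".

cgtkzxdcwo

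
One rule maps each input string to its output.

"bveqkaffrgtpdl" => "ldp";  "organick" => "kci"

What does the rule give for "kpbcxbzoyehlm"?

mlh

The pattern: reverse the string, then keep only the first 3 characters.
"kpbcxbzoyehlm" → "mlheyozbxcbpk" → "mlh".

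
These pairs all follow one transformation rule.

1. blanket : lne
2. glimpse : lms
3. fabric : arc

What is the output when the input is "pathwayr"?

ahar

Looking at the pairs, the operation is to keep every other character starting from the second (positions 2nd, 4th, 6th, ...).
"pathwayr" → "ahar".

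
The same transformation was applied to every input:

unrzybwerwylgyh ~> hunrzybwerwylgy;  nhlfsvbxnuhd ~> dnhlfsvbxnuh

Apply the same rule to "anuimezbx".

Looking at the pairs, the operation is to move the last character to the front.
For "anuimezbx" the result is "xanuimezb".

xanuimezb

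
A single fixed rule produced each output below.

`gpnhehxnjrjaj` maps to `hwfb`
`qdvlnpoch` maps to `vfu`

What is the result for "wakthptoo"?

szg

The pattern: keep one character in every 3, starting at position 2 (positions 2nd, 5th, 8th, ...), then shift every letter 8 places backward in the alphabet (wrapping around).
For "wakthptoo" the result is "szg".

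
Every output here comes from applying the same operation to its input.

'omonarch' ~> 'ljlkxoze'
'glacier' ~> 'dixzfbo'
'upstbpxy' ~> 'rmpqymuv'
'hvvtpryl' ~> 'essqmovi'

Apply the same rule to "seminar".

pbjfkxo

The transformation: shift every letter 3 places backward in the alphabet (wrapping around).
Doing the same to "seminar": "pbjfkxo".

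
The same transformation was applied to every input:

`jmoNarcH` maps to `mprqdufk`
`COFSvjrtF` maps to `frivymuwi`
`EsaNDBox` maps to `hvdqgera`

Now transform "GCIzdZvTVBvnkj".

In each case the input is transformed by: shift every letter 3 places forward in the alphabet (wrapping around), then convert every letter to lowercase.
For "GCIzdZvTVBvnkj", step one produces "JFLcgCyWYEyqnm"; step two turns that into "jflcgcywyeyqnm".

jflcgcywyeyqnm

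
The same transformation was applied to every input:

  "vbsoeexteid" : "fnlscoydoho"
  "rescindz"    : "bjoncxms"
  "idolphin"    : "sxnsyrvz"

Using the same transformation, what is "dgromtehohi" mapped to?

nsqrbyyrwod

What's happening: shift every letter 10 places forward in the alphabet (wrapping around), then take characters alternately from the front and the back (1st, last, 2nd, 2nd-last, ...).
Applying both steps to "dgromtehohi": "nqbywdoryrs", then "nsqrbyyrwod".
(Check on "rescindz": → "bocmsxnj" → "bjoncxms" ✓)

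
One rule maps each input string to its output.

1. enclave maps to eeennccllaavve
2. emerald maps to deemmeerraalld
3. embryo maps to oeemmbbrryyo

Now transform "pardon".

nppaarrddoon

In each case the input is transformed by: double every character, then move the last character to the front.
Working it through for "pardon": intermediate "ppaarrddoonn", final "nppaarrddoon".
(Check on "embryo": → "eemmbbrryyoo" → "oeemmbbrryyo" ✓)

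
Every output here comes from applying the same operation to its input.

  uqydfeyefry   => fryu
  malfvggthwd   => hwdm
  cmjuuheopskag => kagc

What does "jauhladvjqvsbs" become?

In each case the input is transformed by: move the first character to the end, then keep only the last 4 characters.
For "jauhladvjqvsbs", step one produces "auhladvjqvsbsj"; step two turns that into "sbsj".

sbsj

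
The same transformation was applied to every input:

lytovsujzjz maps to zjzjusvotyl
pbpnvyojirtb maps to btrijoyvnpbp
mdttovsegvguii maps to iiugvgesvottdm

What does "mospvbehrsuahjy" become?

The pattern: reverse the string.
So "mospvbehrsuahjy" becomes "yjhausrhebvpsom".

yjhausrhebvpsom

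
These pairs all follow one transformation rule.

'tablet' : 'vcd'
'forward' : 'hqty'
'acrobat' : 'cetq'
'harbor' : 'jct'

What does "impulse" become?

korw

The pattern: delete the last 3 characters, then shift every letter 2 places forward in the alphabet (wrapping around).
"impulse" → "impu" → "korw".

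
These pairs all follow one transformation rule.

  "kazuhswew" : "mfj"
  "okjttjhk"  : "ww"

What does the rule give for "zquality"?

Each output is the input with this applied: shift every letter 13 places forward in the alphabet (wrapping around) — i.e. ROT13, then keep one character in every 3, starting at position 3 (positions 3rd, 6th, 9th, ...).
"zquality" → "mdhnyvgl" → "hv".

hv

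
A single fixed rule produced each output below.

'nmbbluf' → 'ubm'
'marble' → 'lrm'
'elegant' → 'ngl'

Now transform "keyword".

rwe

The transformation: reverse the string, then keep every other character starting from the second (positions 2nd, 4th, 6th, ...).
Starting from "keyword": after the first operation, "drowyek"; after the second, "rwe".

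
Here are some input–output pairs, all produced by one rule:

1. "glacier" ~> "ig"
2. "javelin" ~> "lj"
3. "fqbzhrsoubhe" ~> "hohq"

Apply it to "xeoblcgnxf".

lnx

Looking at the pairs, the operation is to move the first 2 characters to the end (rotate left by 2), then keep one character in every 3, starting at position 3 (positions 3rd, 6th, 9th, ...).
On "xeoblcgnxf": the first step gives "oblcgnxfxe", and the second then gives "lnx".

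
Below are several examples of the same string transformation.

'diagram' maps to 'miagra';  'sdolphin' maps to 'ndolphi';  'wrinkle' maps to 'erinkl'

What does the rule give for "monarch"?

honarc

In each case the input is transformed by: swap the first and last characters, then delete the last character.
On "monarch": the first step gives "honarcm", and the second then gives "honarc".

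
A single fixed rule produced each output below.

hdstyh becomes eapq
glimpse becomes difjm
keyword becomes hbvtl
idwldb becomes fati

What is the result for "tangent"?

The pattern: delete the last 2 characters, then shift every letter 3 places backward in the alphabet (wrapping around).
"tangent" → "tange" → "qxkdb".

qxkdb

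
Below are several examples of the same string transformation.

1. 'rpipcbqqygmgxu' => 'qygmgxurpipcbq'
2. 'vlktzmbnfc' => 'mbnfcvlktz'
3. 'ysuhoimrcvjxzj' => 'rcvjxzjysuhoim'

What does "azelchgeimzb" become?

geimzbazelch

The transformation: swap the front and back halves of the string.
Applying that to "azelchgeimzb" gives "geimzbazelch".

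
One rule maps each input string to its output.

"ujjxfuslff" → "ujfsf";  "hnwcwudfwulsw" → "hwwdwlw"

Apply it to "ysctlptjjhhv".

The rule is to keep every other character starting from the first (positions 1st, 3rd, 5th, ...).
On "ysctlptjjhhv" that produces "ycltjh".

ycltjh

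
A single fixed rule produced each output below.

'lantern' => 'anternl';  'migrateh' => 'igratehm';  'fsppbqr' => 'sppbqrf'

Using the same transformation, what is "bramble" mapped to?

rambleb

What's happening: move the first character to the end.
Doing the same to "bramble": "rambleb".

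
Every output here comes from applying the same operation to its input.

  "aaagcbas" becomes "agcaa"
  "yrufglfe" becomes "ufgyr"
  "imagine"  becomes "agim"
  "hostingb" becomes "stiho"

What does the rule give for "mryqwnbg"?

yqwmr

Rule — delete the last 3 characters, then move the first 2 characters to the end (rotate left by 2).
Working it through for "mryqwnbg": intermediate "mryqw", final "yqwmr".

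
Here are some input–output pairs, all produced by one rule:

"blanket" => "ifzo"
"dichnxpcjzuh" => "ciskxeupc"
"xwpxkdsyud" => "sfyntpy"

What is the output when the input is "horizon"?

duji

What's happening: delete the first 3 characters, then shift every letter 5 places backward in the alphabet (wrapping around).
Working it through for "horizon": intermediate "izon", final "duji".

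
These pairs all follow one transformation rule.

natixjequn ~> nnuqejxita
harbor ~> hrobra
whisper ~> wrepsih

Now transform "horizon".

The transformation: move the first character to the end, then reverse the string.
Working it through for "horizon": intermediate "orizonh", final "hnoziro".
(Check on "whisper": → "hisperw" → "wrepsih" ✓)

hnoziro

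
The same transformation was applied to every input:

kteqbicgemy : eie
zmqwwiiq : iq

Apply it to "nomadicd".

Each output is the input with this applied: reverse the string, then keep one character in every 3, starting at position 3 (positions 3rd, 6th, 9th, ...).
Working it through for "nomadicd": intermediate "dcidamon", final "im".

im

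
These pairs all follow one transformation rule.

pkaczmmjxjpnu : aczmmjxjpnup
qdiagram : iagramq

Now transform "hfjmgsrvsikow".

What's happening: move the first character to the end, then delete the first character.
For "hfjmgsrvsikow", step one produces "fjmgsrvsikowh"; step two turns that into "jmgsrvsikowh".

jmgsrvsikowh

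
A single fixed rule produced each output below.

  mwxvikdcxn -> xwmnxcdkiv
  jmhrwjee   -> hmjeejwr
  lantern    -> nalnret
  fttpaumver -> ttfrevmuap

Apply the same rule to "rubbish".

burhsib

What's happening: move the first 3 characters to the end (rotate left by 3), then reverse the string.
On "rubbish": the first step gives "bishrub", and the second then gives "burhsib".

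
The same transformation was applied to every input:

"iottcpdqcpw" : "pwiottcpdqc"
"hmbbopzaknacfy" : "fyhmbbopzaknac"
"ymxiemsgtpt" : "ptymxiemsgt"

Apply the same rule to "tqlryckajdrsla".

latqlryckajdrs

Looking at the pairs, the operation is to move the last 2 characters to the front (rotate right by 2).
On "tqlryckajdrsla" that produces "latqlryckajdrs".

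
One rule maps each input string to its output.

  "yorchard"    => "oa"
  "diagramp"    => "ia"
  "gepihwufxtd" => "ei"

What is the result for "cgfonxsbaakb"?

The pattern: keep every other character starting from the second (positions 2nd, 4th, 6th, ...), then keep only the vowels.
For "cgfonxsbaakb", step one produces "goxbab"; step two turns that into "oa".

oa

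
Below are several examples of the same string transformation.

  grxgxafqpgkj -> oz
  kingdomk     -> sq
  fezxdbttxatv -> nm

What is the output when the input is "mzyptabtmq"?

What's happening: shift every letter 8 places forward in the alphabet (wrapping around), then keep only the first 2 characters.
For "mzyptabtmq", step one produces "uhgxbijbuy"; step two turns that into "uh".

uh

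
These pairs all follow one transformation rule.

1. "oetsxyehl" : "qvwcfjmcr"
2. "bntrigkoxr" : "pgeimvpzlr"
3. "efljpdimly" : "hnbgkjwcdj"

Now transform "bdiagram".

The rule is to move the first 3 characters to the end (rotate left by 3), then shift every letter 2 places backward in the alphabet (wrapping around).
Starting from "bdiagram": after the first operation, "agrambdi"; after the second, "yepykzbg".
(Check on "efljpdimly": → "jpdimlyefl" → "hnbgkjwcdj" ✓)

yepykzbg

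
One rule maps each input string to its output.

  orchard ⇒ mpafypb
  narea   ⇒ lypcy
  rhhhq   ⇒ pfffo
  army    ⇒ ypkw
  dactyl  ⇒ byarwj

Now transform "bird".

In each case the input is transformed by: shift every letter 2 places backward in the alphabet (wrapping around).
Applying that to "bird" gives "zgpb".

zgpb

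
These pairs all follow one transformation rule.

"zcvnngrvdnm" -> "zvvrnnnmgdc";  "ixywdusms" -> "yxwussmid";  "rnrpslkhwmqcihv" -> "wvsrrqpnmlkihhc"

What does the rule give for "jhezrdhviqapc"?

Each output is the input with this applied: sort the characters into reverse alphabetical order.
So "jhezrdhviqapc" becomes "zvrqpjihhedca".

zvrqpjihhedca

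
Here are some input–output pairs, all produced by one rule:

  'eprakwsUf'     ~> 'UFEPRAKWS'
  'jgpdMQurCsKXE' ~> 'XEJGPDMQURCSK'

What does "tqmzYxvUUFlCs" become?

The rule is to move the last 2 characters to the front (rotate right by 2), then convert every letter to uppercase.
Applying both steps to "tqmzYxvUUFlCs": "CstqmzYxvUUFl", then "CSTQMZYXVUUFL".

CSTQMZYXVUUFL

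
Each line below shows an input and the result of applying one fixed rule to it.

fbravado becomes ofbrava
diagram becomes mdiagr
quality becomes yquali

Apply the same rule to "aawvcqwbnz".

zaawvcqwb

The transformation: move the last character to the front, then delete the last character.
Applying both steps to "aawvcqwbnz": "zaawvcqwbn", then "zaawvcqwb".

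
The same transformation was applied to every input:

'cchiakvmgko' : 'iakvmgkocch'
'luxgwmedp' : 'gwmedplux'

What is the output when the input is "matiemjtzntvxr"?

In each case the input is transformed by: move the first 3 characters to the end (rotate left by 3).
On "matiemjtzntvxr" that produces "iemjtzntvxrmat".

iemjtzntvxrmat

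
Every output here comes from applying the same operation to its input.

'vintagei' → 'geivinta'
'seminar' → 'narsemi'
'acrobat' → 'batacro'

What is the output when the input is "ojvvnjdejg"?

ejgojvvnjd

The rule is to move the last 3 characters to the front (rotate right by 3).
"ojvvnjdejg" → "ejgojvvnjd".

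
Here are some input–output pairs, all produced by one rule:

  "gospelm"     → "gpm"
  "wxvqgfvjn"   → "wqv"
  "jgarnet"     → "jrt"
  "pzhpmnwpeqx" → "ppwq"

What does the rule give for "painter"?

pnr

Each output is the input with this applied: keep one character in every 3, starting at position 1 (positions 1st, 4th, 7th, ...).
So "painter" becomes "pnr".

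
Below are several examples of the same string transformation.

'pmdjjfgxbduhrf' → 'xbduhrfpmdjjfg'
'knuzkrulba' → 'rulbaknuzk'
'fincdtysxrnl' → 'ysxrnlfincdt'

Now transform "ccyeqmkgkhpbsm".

gkhpbsmccyeqmk

In each case the input is transformed by: swap the front and back halves of the string.
On "ccyeqmkgkhpbsm" that produces "gkhpbsmccyeqmk".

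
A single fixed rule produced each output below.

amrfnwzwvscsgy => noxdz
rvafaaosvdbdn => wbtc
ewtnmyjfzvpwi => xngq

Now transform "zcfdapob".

dbc

In each case the input is transformed by: keep one character in every 3, starting at position 2 (positions 2nd, 5th, 8th, ...), then shift every letter 1 place forward in the alphabet (wrapping around).
On "zcfdapob" that produces "dbc".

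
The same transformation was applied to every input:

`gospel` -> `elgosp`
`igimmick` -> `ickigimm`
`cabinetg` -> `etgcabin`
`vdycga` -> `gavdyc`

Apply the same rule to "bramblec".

In each case the input is transformed by: move the first character to the end, then swap the front and back halves of the string.
Working it through for "bramblec": intermediate "ramblecb", final "lecbramb".

lecbramb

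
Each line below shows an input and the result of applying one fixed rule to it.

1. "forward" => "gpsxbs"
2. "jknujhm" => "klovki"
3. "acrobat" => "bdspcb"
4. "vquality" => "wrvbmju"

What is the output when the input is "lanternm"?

mboufso

What's happening: delete the last character, then shift every letter 1 place forward in the alphabet (wrapping around).
Starting from "lanternm": after the first operation, "lantern"; after the second, "mboufso".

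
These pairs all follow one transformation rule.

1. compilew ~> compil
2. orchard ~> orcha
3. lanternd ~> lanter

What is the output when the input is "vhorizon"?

The pattern: delete the last 2 characters.
Doing the same to "vhorizon": "vhoriz".

vhoriz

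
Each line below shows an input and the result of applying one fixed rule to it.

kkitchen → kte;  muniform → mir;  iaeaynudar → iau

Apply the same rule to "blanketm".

bnt

Rule — delete the last character, then keep one character in every 3, starting at position 1 (positions 1st, 4th, 7th, ...).
On "blanketm" that produces "bnt".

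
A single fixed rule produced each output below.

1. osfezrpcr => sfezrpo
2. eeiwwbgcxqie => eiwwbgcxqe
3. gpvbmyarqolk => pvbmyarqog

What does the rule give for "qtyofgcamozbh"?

The transformation: delete the last 2 characters, then move the first character to the end.
"qtyofgcamozbh" → "tyofgcamozq".

tyofgcamozq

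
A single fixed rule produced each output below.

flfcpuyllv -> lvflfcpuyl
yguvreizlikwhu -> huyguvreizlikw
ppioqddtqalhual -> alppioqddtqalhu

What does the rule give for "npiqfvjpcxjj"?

jjnpiqfvjpcx

The pattern: move the last 2 characters to the front (rotate right by 2).
On "npiqfvjpcxjj" that produces "jjnpiqfvjpcx".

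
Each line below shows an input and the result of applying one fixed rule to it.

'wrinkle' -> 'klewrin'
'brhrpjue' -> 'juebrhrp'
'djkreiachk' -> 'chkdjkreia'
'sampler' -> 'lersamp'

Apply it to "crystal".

In each case the input is transformed by: move the last 3 characters to the front (rotate right by 3).
On "crystal" that produces "talcrys".

talcrys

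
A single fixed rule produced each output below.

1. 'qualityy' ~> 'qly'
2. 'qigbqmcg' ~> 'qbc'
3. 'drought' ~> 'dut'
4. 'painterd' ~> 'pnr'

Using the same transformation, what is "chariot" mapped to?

In each case the input is transformed by: keep one character in every 3, starting at position 1 (positions 1st, 4th, 7th, ...).
For "chariot" the result is "crt".

crt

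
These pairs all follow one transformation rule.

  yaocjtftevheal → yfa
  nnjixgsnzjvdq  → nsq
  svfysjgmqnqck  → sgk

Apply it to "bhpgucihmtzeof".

bio

The transformation: keep one character in every 3, starting at position 1 (positions 1st, 4th, 7th, ...), then keep every other character starting from the first (positions 1st, 3rd, 5th, ...).
Working it through for "bhpgucihmtzeof": intermediate "bgito", final "bio".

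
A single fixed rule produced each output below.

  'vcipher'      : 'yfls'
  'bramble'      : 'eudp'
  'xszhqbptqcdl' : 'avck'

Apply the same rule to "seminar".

vhpl

The transformation: shift every letter 3 places forward in the alphabet (wrapping around), then keep only the first 4 characters.
Starting from "seminar": after the first operation, "vhplqdu"; after the second, "vhpl".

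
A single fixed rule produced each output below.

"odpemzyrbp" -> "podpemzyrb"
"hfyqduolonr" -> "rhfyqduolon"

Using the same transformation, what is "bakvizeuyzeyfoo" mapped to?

Looking at the pairs, the operation is to move the last character to the front.
So "bakvizeuyzeyfoo" becomes "obakvizeuyzeyfo".

obakvizeuyzeyfo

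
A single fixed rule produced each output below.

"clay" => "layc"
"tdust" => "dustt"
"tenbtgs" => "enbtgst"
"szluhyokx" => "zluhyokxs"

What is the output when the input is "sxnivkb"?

xnivkbs

The pattern: move the first character to the end.
Applying that to "sxnivkb" gives "xnivkbs".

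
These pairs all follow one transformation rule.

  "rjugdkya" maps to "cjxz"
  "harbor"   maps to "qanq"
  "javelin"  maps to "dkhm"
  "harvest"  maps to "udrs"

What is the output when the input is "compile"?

ohkd

What's happening: shift every letter 1 place backward in the alphabet (wrapping around), then keep only the last 4 characters.
Applying both steps to "compile": "bnlohkd", then "ohkd".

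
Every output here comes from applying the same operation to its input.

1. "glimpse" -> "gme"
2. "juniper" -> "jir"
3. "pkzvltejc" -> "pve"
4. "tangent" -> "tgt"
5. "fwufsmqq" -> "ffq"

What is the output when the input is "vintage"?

vte

Looking at the pairs, the operation is to keep one character in every 3, starting at position 1 (positions 1st, 4th, 7th, ...).
Applying that to "vintage" gives "vte".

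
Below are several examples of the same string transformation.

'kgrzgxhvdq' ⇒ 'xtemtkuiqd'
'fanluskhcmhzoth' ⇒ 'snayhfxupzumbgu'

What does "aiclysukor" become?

nvpylfhxbe

The rule is to shift every letter 13 places forward in the alphabet (wrapping around) — i.e. ROT13.
So "aiclysukor" becomes "nvpylfhxbe".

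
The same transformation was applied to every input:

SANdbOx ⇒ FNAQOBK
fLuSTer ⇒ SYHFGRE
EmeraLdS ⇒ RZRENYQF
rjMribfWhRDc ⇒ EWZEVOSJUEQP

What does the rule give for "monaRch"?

ZBANEPU

Looking at the pairs, the operation is to shift every letter 13 places forward in the alphabet (wrapping around) — i.e. ROT13, then convert every letter to uppercase.
On "monaRch": the first step gives "zbanEpu", and the second then gives "ZBANEPU".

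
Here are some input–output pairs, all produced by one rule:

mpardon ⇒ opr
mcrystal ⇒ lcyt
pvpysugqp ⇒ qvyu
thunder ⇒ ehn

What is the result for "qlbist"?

tli

The transformation: keep every other character starting from the second (positions 2nd, 4th, 6th, ...), then move the last character to the front.
So "qlbist" becomes "tli".
(Check on "mcrystal": → "cytl" → "lcyt" ✓)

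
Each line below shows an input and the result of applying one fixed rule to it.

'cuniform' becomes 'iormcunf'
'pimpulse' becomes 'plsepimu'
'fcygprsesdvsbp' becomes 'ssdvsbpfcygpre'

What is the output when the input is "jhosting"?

singjhot

Looking at the pairs, the operation is to swap the front and back halves of the string, then swap the first and last characters.
Applying both steps to "jhosting": "tingjhos", then "singjhot".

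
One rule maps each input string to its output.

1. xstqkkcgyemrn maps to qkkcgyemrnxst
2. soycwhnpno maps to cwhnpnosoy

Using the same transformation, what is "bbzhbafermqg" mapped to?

The rule is to move the first 3 characters to the end (rotate left by 3).
"bbzhbafermqg" → "hbafermqgbbz".

hbafermqgbbz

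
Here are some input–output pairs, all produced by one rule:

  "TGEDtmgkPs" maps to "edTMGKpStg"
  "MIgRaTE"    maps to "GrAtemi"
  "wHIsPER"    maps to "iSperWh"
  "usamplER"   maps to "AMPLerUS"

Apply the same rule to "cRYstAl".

ySTaLCr

Each output is the input with this applied: move the first 2 characters to the end (rotate left by 2), then flip the case of every letter.
For "cRYstAl", step one produces "YstAlcR"; step two turns that into "ySTaLCr".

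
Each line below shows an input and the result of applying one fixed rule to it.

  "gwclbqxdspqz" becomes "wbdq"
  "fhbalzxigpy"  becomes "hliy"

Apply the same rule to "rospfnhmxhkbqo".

The rule is to keep one character in every 3, starting at position 2 (positions 2nd, 5th, 8th, ...).
Doing the same to "rospfnhmxhkbqo": "ofmko".

ofmko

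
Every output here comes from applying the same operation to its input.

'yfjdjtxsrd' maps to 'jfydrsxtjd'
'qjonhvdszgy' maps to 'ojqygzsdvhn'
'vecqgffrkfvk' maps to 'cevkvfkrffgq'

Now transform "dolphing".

Each output is the input with this applied: move the first 3 characters to the end (rotate left by 3), then reverse the string.
"dolphing" → "phingdol" → "lodgnihp".
(Check on "vecqgffrkfvk": → "qgffrkfvkvec" → "cevkvfkrffgq" ✓)

lodgnihp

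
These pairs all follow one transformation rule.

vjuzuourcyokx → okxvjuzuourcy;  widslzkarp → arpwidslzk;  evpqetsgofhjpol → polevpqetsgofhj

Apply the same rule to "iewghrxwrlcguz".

What's happening: move the last 3 characters to the front (rotate right by 3).
"iewghrxwrlcguz" → "guziewghrxwrlc".

guziewghrxwrlc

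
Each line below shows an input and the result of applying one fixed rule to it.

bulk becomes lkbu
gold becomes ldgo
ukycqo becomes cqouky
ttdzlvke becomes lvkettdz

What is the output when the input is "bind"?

ndbi

Looking at the pairs, the operation is to swap the front and back halves of the string.
Doing the same to "bind": "ndbi".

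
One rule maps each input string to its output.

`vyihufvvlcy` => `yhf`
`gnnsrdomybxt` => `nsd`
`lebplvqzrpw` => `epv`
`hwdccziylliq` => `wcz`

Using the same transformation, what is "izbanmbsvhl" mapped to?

The transformation: keep every other character starting from the second (positions 2nd, 4th, 6th, ...), then keep only the first 3 characters.
Applying that to "izbanmbsvhl" gives "zam".

zam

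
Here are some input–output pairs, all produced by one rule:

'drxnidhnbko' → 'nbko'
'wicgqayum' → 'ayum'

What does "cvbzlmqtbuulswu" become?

lswu

The pattern: keep only the last 4 characters.
For "cvbzlmqtbuulswu" the result is "lswu".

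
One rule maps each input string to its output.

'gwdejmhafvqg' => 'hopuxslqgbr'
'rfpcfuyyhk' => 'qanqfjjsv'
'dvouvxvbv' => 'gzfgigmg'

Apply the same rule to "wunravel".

fyclgpw

The pattern: delete the first character, then shift every letter 11 places forward in the alphabet (wrapping around).
Starting from "wunravel": after the first operation, "unravel"; after the second, "fyclgpw".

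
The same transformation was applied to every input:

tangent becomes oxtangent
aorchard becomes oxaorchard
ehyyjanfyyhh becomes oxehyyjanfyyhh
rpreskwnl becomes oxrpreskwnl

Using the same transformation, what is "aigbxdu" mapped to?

Looking at the pairs, the operation is to prepend "ox".
"aigbxdu" → "oxaigbxdu".

oxaigbxdu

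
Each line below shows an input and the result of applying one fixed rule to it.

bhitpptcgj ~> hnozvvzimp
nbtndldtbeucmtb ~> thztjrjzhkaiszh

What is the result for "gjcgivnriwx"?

mpimobtxocd

The pattern: shift every letter 6 places forward in the alphabet (wrapping around).
"gjcgivnriwx" → "mpimobtxocd".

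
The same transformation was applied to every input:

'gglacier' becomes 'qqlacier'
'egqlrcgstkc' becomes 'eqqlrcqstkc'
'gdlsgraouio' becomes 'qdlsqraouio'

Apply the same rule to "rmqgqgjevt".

rmqqqqjevt

Each output is the input with this applied: replace every "g" with "q".
So "rmqgqgjevt" becomes "rmqqqqjevt".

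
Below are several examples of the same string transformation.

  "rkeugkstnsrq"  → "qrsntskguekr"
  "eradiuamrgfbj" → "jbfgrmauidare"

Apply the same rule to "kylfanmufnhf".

fhnfumnaflyk

The pattern: reverse the string.
On "kylfanmufnhf" that produces "fhnfumnaflyk".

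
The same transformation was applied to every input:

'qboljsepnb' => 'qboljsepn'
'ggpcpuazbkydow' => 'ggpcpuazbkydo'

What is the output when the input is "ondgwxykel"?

Rule — delete the last character.
Applying that to "ondgwxykel" gives "ondgwxyke".

ondgwxyke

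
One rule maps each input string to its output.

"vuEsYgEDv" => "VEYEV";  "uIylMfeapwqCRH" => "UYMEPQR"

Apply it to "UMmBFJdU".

UMFD

The transformation: keep every other character starting from the first (positions 1st, 3rd, 5th, ...), then convert every letter to uppercase.
Working it through for "UMmBFJdU": intermediate "UmFd", final "UMFD".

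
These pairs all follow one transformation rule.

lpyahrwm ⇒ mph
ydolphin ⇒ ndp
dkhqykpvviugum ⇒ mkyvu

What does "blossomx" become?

The rule is to keep one character in every 3, starting at position 2 (positions 2nd, 5th, 8th, ...), then move the last character to the front.
Applying both steps to "blossomx": "lsx", then "xls".

xls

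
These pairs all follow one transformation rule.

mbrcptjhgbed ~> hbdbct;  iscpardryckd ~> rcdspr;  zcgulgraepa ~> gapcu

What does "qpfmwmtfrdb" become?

Looking at the pairs, the operation is to keep every other character starting from the second (positions 2nd, 4th, 6th, ...), then move the last 3 characters to the front (rotate right by 3).
Working it through for "qpfmwmtfrdb": intermediate "pmmfd", final "mfdpm".

mfdpm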